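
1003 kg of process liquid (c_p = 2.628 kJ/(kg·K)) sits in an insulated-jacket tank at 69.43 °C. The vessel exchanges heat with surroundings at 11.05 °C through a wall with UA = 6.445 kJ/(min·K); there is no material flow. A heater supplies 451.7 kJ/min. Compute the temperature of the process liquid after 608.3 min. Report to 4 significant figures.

Unsteady energy balance on the tank contents: M c_p dT/dt = −UA(T − T_amb) + Q̇.
dT/dt = (T_ss − T)/τ with T_ss = T_amb + Q̇/UA = 11.05 + 451.7/6.445 = 81.1353 °C, τ = M c_p/UA = 1003·2.628/6.445 = 408.981 min.
Solution: T(t) = T_ss + (T₀ − T_ss) e^(−t/τ).
T(608.3) = 81.1353 + (-11.7053)·0.225970 = 78.4903 °C.

78.49 °C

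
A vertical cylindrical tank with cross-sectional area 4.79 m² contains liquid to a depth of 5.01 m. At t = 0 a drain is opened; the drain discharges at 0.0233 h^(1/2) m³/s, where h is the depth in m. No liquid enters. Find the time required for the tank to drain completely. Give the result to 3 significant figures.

With no inflow, A dh/dt = −0.0233 √h.
Separate and integrate: 2(√h − √h₀) = −(0.0233/A) t.
Set h = 0: 2√h₀ = (0.0233/A) t_empty ⇒ t_empty = 2A√h₀/0.0233.
t_empty = 2·4.79·√5.01/0.0233 = 9.5800·2.2383/0.0233 = 920.30 s.

920 s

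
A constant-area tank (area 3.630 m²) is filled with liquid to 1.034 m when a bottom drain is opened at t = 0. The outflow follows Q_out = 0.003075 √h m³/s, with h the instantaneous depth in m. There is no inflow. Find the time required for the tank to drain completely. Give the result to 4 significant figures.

Accumulation of liquid (constant cross-section A): A dh/dt = −0.003075 √h.
∫ h^(−1/2) dh = −(0.003075/A) ∫ dt, giving 2√h = 2√h₀ − (0.003075/A) t.
Set h = 0: 2√h₀ = (0.003075/A) t_empty ⇒ t_empty = 2A√h₀/0.003075.
t_empty = 2·3.630·√1.034/0.003075 = 7.26000·1.01686/0.003075 = 2400.78 s.

2401 s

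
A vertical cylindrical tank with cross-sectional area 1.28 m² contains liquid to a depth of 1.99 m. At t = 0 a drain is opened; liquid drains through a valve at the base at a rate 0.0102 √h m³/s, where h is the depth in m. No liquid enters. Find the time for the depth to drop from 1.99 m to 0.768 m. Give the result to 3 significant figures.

With no inflow, A dh/dt = −0.0102 √h.
This is separable: 2 d(√h)/dt = −0.0102/A, so √h = √h₀ − (0.0102/(2A)) t.
t = 2A(√h₀ − √h)/0.0102 = 2·1.28·(√1.99 − √0.768)/0.0102
  = 2.5600 × (1.4107 − 0.87636) / 0.0102 = 134.10 s.

134 s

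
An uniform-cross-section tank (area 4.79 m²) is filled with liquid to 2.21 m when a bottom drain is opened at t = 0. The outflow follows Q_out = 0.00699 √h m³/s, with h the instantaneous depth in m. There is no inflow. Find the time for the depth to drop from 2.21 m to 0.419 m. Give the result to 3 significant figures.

A dh/dt = −Q_out = −0.00699 √h.
∫ h^(−1/2) dh = −(0.00699/A) ∫ dt, giving 2√h = 2√h₀ − (0.00699/A) t.
t = 2A(√h₀ − √h)/0.00699 = 2·4.79·(√2.21 − √0.419)/0.00699
  = 9.5800 × (1.4866 − 0.64730) / 0.00699 = 1150.3 s.

1150 s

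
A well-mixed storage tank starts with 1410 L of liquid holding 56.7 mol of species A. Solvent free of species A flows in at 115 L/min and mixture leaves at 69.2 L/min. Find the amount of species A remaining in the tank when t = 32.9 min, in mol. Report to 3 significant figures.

Let m(t) be the amount of species A. Volume: V(t) = V₀ + (Q_in − Q_out) t = 1410 + 45.800 t; V(32.9) = 2916.8 L.
Species balance (pure solvent in): dm/dt = −Q_out · m/V(t).
Separate: dm/m = −Q_out dt/V(t) ⇒ ln(m/m₀) = −(Q_out/(Q_in−Q_out)) ln(V/V₀).
m = m₀ (V₀/V)^(Q_out/(Q_in−Q_out)) = 56.7 × (1410/2916.8)^(1.5109) = 18.906 mol.

18.9 mol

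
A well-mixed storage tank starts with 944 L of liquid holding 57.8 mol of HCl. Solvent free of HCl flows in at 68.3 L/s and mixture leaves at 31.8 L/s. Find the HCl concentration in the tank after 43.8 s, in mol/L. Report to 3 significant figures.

Total volume: dV/dt = Q_in − Q_out = 36.500 L/s, so V(t) = 944 + 36.500 t and V(43.8) = 2542.7 L.
No HCl enters, so dm/dt = −Q_out · (m/V).
Separate: dm/m = −Q_out dt/V(t) ⇒ ln(m/m₀) = −(Q_out/(Q_in−Q_out)) ln(V/V₀).
m = m₀ (V₀/V)^(Q_out/(Q_in−Q_out)) = 57.8 × (944/2542.7)^(0.87123) = 24.379 mol.
C = m/V = 24.379/2542.7 = 0.0095878 mol/L.

0.00959 mol/L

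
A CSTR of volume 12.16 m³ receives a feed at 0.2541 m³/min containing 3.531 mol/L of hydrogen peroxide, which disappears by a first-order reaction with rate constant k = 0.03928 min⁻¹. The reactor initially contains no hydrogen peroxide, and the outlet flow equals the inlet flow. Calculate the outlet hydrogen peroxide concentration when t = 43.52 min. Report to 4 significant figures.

1.137 mol/L

Species balance: V dC/dt = Q C_in − Q C − k V C.
dC/dt = (Q/V) C_in − (Q/V + k) C; effective rate a = Q/V + k = 0.0208964 + 0.03928 = 0.0601764 min⁻¹.
C_ss = Q C_in/(Q + kV) = 1.22615 mol/L; C(t) = C_ss + (C₀ − C_ss) e^(−a t).
C(43.52) = 1.22615 + (-1.22615)·e^(−0.0601764·43.52) = 1.22615 + (-1.22615)·0.0728847 = 1.13678 mol/L.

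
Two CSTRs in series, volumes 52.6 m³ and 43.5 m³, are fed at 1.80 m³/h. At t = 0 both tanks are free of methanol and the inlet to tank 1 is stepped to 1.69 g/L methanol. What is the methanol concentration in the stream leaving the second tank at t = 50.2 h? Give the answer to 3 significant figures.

Each tank obeys Vᵢ dCᵢ/dt = Q(Cᵢ₋₁ − Cᵢ), so τᵢ = Vᵢ/Q.
τ₁ = 52.6/1.80 = 29.222 h; τ₂ = 43.5/1.80 = 24.167 h.
Solving the cascade with C₁(0)=C₂(0)=0 gives C₂(t) = C_in[1 − (τ₁ e^(−t/τ₁) − τ₂ e^(−t/τ₂))/(τ₁ − τ₂)].
At t = 50.2: e^(−t/τ₁) = 0.17945, e^(−t/τ₂) = 0.12528.
C₂ = 1.69·[1 − (29.222·0.17945 − 24.167·0.12528)/(5.0556)] = 1.69·0.56160 = 0.94910 g/L.

0.949 g/L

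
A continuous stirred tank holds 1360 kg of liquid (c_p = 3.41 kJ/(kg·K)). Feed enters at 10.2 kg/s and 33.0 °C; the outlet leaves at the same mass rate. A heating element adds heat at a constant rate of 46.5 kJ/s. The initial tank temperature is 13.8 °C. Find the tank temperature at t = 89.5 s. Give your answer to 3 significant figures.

M c_p dT/dt = ṁ c_p (T_in − T) + Q̇.
Rearrange: dT/dt = (T_ss − T)/τ with τ = M/ṁ = 133.33 s and T_ss = T_in + Q̇/(ṁ c_p) = 34.337 °C.
T approaches T_ss exponentially: T(t) = T_ss + (T₀ − T_ss) e^(−t/τ).
T(89.5) = 34.337 + (-20.537)·e^(−89.5/133.33) = 34.337 + (-20.537)·0.51107 = 23.841 °C.

23.8 °C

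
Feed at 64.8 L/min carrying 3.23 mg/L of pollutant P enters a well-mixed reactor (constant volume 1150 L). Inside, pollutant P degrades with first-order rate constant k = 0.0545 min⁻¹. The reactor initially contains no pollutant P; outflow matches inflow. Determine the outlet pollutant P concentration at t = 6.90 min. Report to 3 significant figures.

0.878 mg/L

Accumulation = in − out − consumed: V dC/dt = Q C_in − Q C − k V C.
This is linear with rate a = Q/V + k = 0.11085 min⁻¹.
C_ss = Q C_in/(Q + kV) = 1.6419 mg/L; C(t) = C_ss + (C₀ − C_ss) e^(−a t).
C(6.90) = 1.6419 + (-1.6419)·e^(−0.11085·6.90) = 1.6419 + (-1.6419)·0.46540 = 0.87777 mg/L.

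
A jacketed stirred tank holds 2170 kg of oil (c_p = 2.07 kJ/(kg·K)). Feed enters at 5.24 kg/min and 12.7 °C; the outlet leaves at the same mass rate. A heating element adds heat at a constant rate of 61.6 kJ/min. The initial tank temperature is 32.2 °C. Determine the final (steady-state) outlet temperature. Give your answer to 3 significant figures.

Heat balance on the well-mixed liquid: M c_p dT/dt = ṁ c_p (T_in − T) + 61.6.
At steady state dT/dt = 0 ⇒ T_ss = T_in + Q̇/(ṁ c_p) = 12.7 + 61.6/(5.24·2.07) = 18.379 °C.

18.4 °C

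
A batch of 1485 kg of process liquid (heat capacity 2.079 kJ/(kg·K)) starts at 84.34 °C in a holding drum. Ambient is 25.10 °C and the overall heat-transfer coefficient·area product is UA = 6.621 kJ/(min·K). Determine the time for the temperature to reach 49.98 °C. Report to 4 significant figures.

404.5 min

M c_p dT/dt = −UA(T − T_amb).
τ = M c_p/UA = 466.291 min; T_ss = T_amb = 25.1000 °C.
T(t) = T_ss + (T₀ − T_ss)e^(−t/τ); set T = 49.98:
t = −τ ln[(T − T_ss)/(T₀ − T_ss)] = −466.291 · ln(0.419986) = 404.523 min.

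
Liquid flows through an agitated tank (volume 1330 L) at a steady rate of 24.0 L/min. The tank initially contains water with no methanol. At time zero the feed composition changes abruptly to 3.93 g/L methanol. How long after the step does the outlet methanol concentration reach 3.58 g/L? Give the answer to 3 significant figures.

134 min

Species balance: V dC/dt = Q(C_in − C) ⇒ τ = V/Q = 55.417 min.
C(t) = C_in + (C₀ − C_in) e^(−t/τ). Set C = 3.58 and solve for t:
e^(−t/τ) = (C − C_in)/(C₀ − C_in) = (3.58 − 3.93)/(0 − 3.93) = 0.089059
t = −τ ln(…) = 55.417 × 2.4185 = 134.02 min.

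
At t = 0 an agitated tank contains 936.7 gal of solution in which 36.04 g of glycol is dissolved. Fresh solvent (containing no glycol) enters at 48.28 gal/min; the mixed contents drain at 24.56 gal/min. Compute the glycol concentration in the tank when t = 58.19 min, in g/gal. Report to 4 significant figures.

0.006090 g/gal

Let m(t) be the amount of glycol. Volume: V(t) = V₀ + (Q_in − Q_out) t = 936.7 + 23.7200 t; V(58.19) = 2316.97 gal.
Species balance (pure solvent in): dm/dt = −Q_out · m/V(t).
Separate: dm/m = −Q_out dt/V(t) ⇒ ln(m/m₀) = −(Q_out/(Q_in−Q_out)) ln(V/V₀).
m = m₀ (V₀/V)^(Q_out/(Q_in−Q_out)) = 36.04 × (936.7/2316.97)^(1.03541) = 14.1103 g.
C = m/V = 14.1103/2316.97 = 0.00609000 g/gal.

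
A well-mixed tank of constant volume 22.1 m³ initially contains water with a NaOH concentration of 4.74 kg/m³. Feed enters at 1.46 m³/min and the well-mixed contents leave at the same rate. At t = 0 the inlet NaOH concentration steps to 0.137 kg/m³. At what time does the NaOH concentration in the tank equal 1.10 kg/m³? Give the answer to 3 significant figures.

Species balance: V dC/dt = Q(C_in − C) ⇒ τ = V/Q = 15.137 min.
C(t) = C_in + (C₀ − C_in) e^(−t/τ). Set C = 1.10 and solve for t:
e^(−t/τ) = (C − C_in)/(C₀ − C_in) = (1.10 − 0.137)/(4.74 − 0.137) = 0.20921
t = −τ ln(…) = 15.137 × 1.5644 = 23.680 min.

23.7 min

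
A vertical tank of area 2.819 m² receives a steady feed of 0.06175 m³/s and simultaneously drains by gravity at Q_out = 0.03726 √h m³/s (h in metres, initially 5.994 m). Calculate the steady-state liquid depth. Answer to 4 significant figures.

Level balance: A dh/dt = 0.06175 − 0.03726 √h. Setting dh/dt = 0:
Q_in = 0.03726 √h_ss ⇒ √h_ss = 0.06175/0.03726 = 1.65727.
h_ss = 1.65727² = 2.74655 m. (Since h₀ = 5.994 m > h_ss, the level will fall toward this value.)

2.747 m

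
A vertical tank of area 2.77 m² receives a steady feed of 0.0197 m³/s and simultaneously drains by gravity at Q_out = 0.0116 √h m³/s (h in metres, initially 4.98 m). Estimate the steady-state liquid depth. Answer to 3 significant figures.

Mass balance (ρ constant): A dh/dt = Q_in − 0.0116 √h. At steady state dh/dt = 0:
Q_in = 0.0116 √h_ss ⇒ √h_ss = 0.0197/0.0116 = 1.6983.
h_ss = 1.6983² = 2.8841 m. (Since h₀ = 4.98 m > h_ss, the level will fall toward this value.)

2.88 m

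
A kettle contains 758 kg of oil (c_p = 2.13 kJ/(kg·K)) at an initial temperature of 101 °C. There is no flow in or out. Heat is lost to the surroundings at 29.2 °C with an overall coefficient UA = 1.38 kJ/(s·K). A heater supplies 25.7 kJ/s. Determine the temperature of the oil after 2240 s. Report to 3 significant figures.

Lumped-capacitance energy balance: M c_p dT/dt = UA(T_amb − T) + Q̇.
dT/dt = (T_ss − T)/τ with T_ss = T_amb + Q̇/UA = 29.2 + 25.7/1.38 = 47.823 °C, τ = M c_p/UA = 758·2.13/1.38 = 1170.0 s.
T approaches T_ss exponentially: T(t) = T_ss + (T₀ − T_ss) e^(−t/τ).
T(2240) = 47.823 + (53.177)·0.14740 = 55.661 °C.

55.7 °C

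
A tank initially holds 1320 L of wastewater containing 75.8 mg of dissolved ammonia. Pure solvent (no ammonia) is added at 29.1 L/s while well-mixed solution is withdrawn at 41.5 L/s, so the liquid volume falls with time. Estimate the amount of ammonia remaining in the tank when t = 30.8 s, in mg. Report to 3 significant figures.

24.2 mg

Let m(t) be the amount of ammonia. Volume: V(t) = V₀ + (Q_in − Q_out) t = 1320 − 12.400 t; V(30.8) = 938.08 L.
Solute balance: dm/dt = 0 − Q_out C = −Q_out m/V(t).
Separate: dm/m = −Q_out dt/V(t) ⇒ ln(m/m₀) = −(Q_out/(Q_in−Q_out)) ln(V/V₀).
m = m₀ (V₀/V)^(Q_out/(Q_in−Q_out)) = 75.8 × (1320/938.08)^(-3.3468) = 24.167 mg.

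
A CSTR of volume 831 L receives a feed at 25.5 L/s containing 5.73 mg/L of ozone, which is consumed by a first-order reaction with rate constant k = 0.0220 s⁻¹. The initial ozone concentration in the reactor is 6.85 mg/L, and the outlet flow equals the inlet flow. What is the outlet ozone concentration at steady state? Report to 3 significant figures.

V dC/dt = Q(C_in − C) − k V C.
Steady state (dC/dt = 0): C_ss = Q C_in/(Q + kV) = C_in/(1 + kV/Q).
C_ss = 25.5·5.73/(25.5 + 0.0220·831) = 146.12/43.782 = 3.3373 mg/L.

3.34 mg/L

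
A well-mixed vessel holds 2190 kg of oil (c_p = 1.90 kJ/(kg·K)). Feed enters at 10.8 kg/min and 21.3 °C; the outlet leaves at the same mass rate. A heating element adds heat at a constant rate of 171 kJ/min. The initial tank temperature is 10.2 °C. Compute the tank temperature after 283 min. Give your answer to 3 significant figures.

24.8 °C

M c_p dT/dt = ṁ c_p (T_in − T) + Q̇.
τ = M/ṁ = 202.78 min; T_ss = T_in + Q̇/(ṁ c_p) = 21.3 + 171/(10.8·1.90) = 29.633 °C.
T approaches T_ss exponentially: T(t) = T_ss + (T₀ − T_ss) e^(−t/τ).
T(283) = 29.633 + (-19.433)·e^(−283/202.78) = 29.633 + (-19.433)·0.24768 = 24.820 °C.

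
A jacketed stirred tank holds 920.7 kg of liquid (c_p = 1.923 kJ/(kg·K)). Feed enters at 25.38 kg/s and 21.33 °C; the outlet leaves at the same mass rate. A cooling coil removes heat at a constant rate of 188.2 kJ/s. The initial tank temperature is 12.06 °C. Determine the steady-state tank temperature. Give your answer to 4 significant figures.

M c_p dT/dt = ṁ c_p (T_in − T) − Q̇.
At steady state dT/dt = 0 ⇒ T_ss = T_in − Q̇/(ṁ c_p) = 21.33 − 188.2/(25.38·1.923) = 17.4739 °C.

17.47 °C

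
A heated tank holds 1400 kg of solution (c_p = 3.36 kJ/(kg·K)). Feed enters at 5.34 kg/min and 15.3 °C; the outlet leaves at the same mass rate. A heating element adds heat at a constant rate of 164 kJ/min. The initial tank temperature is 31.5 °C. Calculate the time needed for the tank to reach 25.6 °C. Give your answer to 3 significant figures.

Unsteady energy balance on the tank contents: M c_p dT/dt = ṁ c_p (T_in − T) + 164.
τ = M/ṁ = 262.17 min; T_ss = T_in + Q̇/(ṁ c_p) = 24.440 °C.
T(t) = T_ss + (T₀ − T_ss) e^(−t/τ). Set T = 25.6:
e^(−t/τ) = (25.6 − 24.440)/(31.5 − 24.440) = 0.16426
t = −262.17 · ln(0.16426) = 473.56 min.

474 min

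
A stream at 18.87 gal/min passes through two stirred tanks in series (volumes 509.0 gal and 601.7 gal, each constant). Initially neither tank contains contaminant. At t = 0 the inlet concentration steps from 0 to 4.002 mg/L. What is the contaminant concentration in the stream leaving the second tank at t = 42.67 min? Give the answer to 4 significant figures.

1.705 mg/L

Each tank obeys Vᵢ dCᵢ/dt = Q(Cᵢ₋₁ − Cᵢ), so τᵢ = Vᵢ/Q.
τ₁ = 509.0/18.87 = 26.9740 min; τ₂ = 601.7/18.87 = 31.8866 min.
Solving the cascade with C₁(0)=C₂(0)=0 gives C₂(t) = C_in[1 − (τ₁ e^(−t/τ₁) − τ₂ e^(−t/τ₂))/(τ₁ − τ₂)].
At t = 42.67: e^(−t/τ₁) = 0.205586, e^(−t/τ₂) = 0.262323.
C₂ = 4.002·[1 − (26.9740·0.205586 − 31.8866·0.262323)/(-4.91256)] = 4.002·0.426145 = 1.70543 mg/L.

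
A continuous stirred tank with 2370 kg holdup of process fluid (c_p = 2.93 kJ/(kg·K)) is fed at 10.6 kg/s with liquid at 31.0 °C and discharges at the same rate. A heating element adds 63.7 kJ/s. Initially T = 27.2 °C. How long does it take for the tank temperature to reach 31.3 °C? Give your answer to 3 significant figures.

270 s

Energy balance: M c_p dT/dt = ṁ c_p (T_in − T) + 63.7.
τ = M/ṁ = 223.58 s; T_ss = T_in + Q̇/(ṁ c_p) = 33.051 °C.
T(t) = T_ss + (T₀ − T_ss) e^(−t/τ). Set T = 31.3:
e^(−t/τ) = (31.3 − 33.051)/(27.2 − 33.051) = 0.29927
t = −223.58 · ln(0.29927) = 269.74 s.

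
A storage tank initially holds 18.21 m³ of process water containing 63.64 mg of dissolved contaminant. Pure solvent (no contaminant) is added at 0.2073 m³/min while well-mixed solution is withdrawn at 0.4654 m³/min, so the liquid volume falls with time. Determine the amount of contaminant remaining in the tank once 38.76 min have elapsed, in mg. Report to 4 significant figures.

Let m(t) be the amount of contaminant. Volume: V(t) = V₀ + (Q_in − Q_out) t = 18.21 − 0.258100 t; V(38.76) = 8.20604 m³.
Solute balance: dm/dt = 0 − Q_out C = −Q_out m/V(t).
Separate: dm/m = −Q_out dt/V(t) ⇒ ln(m/m₀) = −(Q_out/(Q_in−Q_out)) ln(V/V₀).
m = m₀ (V₀/V)^(Q_out/(Q_in−Q_out)) = 63.64 × (18.21/8.20604)^(-1.80318) = 15.1187 mg.

15.12 mg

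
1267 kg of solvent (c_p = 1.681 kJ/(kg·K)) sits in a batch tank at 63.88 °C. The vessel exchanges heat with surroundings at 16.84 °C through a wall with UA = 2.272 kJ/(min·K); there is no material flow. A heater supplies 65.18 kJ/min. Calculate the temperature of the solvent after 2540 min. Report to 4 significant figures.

Lumped-capacitance energy balance: M c_p dT/dt = UA(T_amb − T) + Q̇.
dT/dt = (T_ss − T)/τ with T_ss = T_amb + Q̇/UA = 16.84 + 65.18/2.272 = 45.5284 °C, τ = M c_p/UA = 1267·1.681/2.272 = 937.424 min.
Solution: T(t) = T_ss + (T₀ − T_ss) e^(−t/τ).
T(2540) = 45.5284 + (18.3516)·0.0665665 = 46.7500 °C.

46.75 °C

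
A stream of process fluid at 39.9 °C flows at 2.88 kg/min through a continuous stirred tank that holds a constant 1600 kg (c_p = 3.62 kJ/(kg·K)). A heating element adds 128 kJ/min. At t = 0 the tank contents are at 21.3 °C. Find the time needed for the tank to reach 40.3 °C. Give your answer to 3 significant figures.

531 min

M c_p dT/dt = ṁ c_p (T_in − T) + Q̇.
τ = M/ṁ = 555.56 min; T_ss = T_in + Q̇/(ṁ c_p) = 52.177 °C.
T(t) = T_ss + (T₀ − T_ss) e^(−t/τ). Set T = 40.3:
e^(−t/τ) = (40.3 − 52.177)/(21.3 − 52.177) = 0.38466
t = −555.56 · ln(0.38466) = 530.77 min.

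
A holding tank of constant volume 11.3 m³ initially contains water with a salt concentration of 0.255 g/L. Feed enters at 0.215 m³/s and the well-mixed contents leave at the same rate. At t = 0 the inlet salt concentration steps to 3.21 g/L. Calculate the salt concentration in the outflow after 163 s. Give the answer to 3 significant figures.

Transient balance on the dissolved component: V dC/dt = Q(C_in − C).
Rewrite as dC/dt + C/τ = C_in/τ, τ = V/Q = 52.558 s.
Integrating: C(t) = C_in + (C₀ − C_in) e^(−t/τ).
C(163) = 3.21 + (0.255 − 3.21)·e^(−163/52.558) = 3.21 + (-2.9550)·0.044989 = 3.0771 g/L.

3.08 g/L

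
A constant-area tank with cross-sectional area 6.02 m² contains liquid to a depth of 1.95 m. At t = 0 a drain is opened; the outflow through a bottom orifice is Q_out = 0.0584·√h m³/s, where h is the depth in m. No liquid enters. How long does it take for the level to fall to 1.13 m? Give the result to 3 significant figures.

68.7 s

Mass balance (ρ constant): A dh/dt = −0.0584 √h.
Separate and integrate: 2(√h − √h₀) = −(0.0584/A) t.
t = 2A(√h₀ − √h)/0.0584 = 2·6.02·(√1.95 − √1.13)/0.0584
  = 12.040 × (1.3964 − 1.0630) / 0.0584 = 68.737 s.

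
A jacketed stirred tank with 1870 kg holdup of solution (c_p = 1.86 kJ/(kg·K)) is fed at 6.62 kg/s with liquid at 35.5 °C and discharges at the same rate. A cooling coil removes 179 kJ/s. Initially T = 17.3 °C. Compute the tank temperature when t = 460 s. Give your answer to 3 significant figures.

Unsteady energy balance on the tank contents: M c_p dT/dt = ṁ c_p (T_in − T) − 179.
τ = M/ṁ = 282.48 s; T_ss = T_in − Q̇/(ṁ c_p) = 35.5 − 179/(6.62·1.86) = 20.963 °C.
T approaches T_ss exponentially: T(t) = T_ss + (T₀ − T_ss) e^(−t/τ).
T(460) = 20.963 + (-3.6628)·e^(−460/282.48) = 20.963 + (-3.6628)·0.19623 = 20.244 °C.

20.2 °C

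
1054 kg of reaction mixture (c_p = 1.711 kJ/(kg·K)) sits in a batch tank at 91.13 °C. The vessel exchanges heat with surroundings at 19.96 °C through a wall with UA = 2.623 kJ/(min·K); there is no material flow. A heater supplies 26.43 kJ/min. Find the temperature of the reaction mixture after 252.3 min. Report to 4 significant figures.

72.36 °C

Lumped-capacitance energy balance: M c_p dT/dt = UA(T_amb − T) + Q̇.
dT/dt = (T_ss − T)/τ with T_ss = T_amb + Q̇/UA = 19.96 + 26.43/2.623 = 30.0362 °C, τ = M c_p/UA = 1054·1.711/2.623 = 687.531 min.
Integrating: T(t) = T_ss + (T₀ − T_ss) e^(−t/τ).
T(252.3) = 30.0362 + (61.0938)·0.692834 = 72.3641 °C.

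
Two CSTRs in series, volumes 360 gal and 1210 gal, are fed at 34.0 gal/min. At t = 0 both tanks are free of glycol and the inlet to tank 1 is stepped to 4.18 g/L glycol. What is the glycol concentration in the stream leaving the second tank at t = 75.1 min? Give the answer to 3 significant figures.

Time constants: τᵢ = Vᵢ/Q for each well-mixed tank.
τ₁ = 360/34.0 = 10.588 min; τ₂ = 1210/34.0 = 35.588 min.
Tank 1: C₁ = C_in(1 − e^(−t/τ₁)). Tank 2 (τ₁ ≠ τ₂): C₂ = C_in[1 − (τ₁ e^(−t/τ₁) − τ₂ e^(−t/τ₂))/(τ₁ − τ₂)].
At t = 75.1: e^(−t/τ₁) = 0.00083109, e^(−t/τ₂) = 0.12121.
C₂ = 4.18·[1 − (10.588·0.00083109 − 35.588·0.12121)/(-25.000)] = 4.18·0.82781 = 3.4602 g/L.

3.46 g/L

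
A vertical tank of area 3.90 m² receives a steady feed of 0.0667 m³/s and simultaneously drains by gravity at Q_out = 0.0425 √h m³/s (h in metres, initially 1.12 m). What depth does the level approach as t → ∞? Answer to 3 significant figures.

2.46 m

Mass balance (ρ constant): A dh/dt = Q_in − 0.0425 √h. At steady state dh/dt = 0:
Q_in = 0.0425 √h_ss ⇒ √h_ss = 0.0667/0.0425 = 1.5694.
h_ss = 1.5694² = 2.4631 m. (Since h₀ = 1.12 m < h_ss, the level will rise toward this value.)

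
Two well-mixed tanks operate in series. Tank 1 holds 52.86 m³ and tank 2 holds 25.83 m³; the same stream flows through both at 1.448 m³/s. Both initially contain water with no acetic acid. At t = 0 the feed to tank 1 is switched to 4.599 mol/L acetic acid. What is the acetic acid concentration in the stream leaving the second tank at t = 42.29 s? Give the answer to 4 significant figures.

2.186 mol/L

Time constants: τᵢ = Vᵢ/Q for each well-mixed tank.
τ₁ = 52.86/1.448 = 36.5055 s; τ₂ = 25.83/1.448 = 17.8384 s.
Solving the cascade with C₁(0)=C₂(0)=0 gives C₂(t) = C_in[1 − (τ₁ e^(−t/τ₁) − τ₂ e^(−t/τ₂))/(τ₁ − τ₂)].
At t = 42.29: e^(−t/τ₁) = 0.313971, e^(−t/τ₂) = 0.0934126.
C₂ = 4.599·[1 − (36.5055·0.313971 − 17.8384·0.0934126)/(18.6671)] = 4.599·0.475262 = 2.18573 mol/L.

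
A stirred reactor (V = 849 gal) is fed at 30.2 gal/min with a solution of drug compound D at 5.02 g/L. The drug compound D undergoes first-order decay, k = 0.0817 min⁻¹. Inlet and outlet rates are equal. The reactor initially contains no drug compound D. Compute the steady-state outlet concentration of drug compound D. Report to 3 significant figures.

V dC/dt = Q(C_in − C) − k V C.
At steady state: 0 = Q C_in − (Q + kV) C_ss, so C_ss = Q C_in/(Q + kV).
C_ss = 30.2·5.02/(30.2 + 0.0817·849) = 151.60/99.563 = 1.5227 g/L.

1.52 g/L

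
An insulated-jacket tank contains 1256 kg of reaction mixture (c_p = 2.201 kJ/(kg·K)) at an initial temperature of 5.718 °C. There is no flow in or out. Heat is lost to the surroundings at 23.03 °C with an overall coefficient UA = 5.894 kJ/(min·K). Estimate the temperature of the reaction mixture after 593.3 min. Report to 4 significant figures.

M c_p dT/dt = −UA(T − T_amb).
dT/dt = (T_ss − T)/τ with T_ss = T_amb = 23.0300 °C, τ = M c_p/UA = 1256·2.201/5.894 = 469.029 min.
Solution: T(t) = T_ss + (T₀ − T_ss) e^(−t/τ).
T(593.3) = 23.0300 + (-17.3120)·0.282252 = 18.1436 °C.

18.14 °C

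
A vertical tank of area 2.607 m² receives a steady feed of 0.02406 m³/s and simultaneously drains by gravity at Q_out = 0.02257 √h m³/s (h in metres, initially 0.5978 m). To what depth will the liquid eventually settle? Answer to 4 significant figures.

1.136 m

Mass balance (ρ constant): A dh/dt = Q_in − 0.02257 √h. At steady state dh/dt = 0:
Q_in = 0.02257 √h_ss ⇒ √h_ss = 0.02406/0.02257 = 1.06602.
h_ss = 1.06602² = 1.13639 m. (Since h₀ = 0.5978 m < h_ss, the level will rise toward this value.)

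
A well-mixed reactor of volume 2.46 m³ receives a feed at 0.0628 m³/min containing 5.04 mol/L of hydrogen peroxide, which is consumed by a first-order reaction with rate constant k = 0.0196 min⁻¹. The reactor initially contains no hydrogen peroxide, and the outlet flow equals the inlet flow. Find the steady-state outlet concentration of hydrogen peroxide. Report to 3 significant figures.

2.85 mol/L

Species balance: V dC/dt = Q C_in − Q C − k V C.
Steady state (dC/dt = 0): C_ss = Q C_in/(Q + kV) = C_in/(1 + kV/Q).
C_ss = 0.0628·5.04/(0.0628 + 0.0196·2.46) = 0.31651/0.11102 = 2.8510 mol/L.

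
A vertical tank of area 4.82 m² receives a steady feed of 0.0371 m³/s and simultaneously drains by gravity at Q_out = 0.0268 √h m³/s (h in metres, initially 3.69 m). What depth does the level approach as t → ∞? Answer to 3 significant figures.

1.92 m

Accumulation of liquid (constant cross-section A): A dh/dt = Q_in − 0.0268 √h. At steady state dh/dt = 0:
Q_in = 0.0268 √h_ss ⇒ √h_ss = 0.0371/0.0268 = 1.3843.
h_ss = 1.3843² = 1.9164 m. (Since h₀ = 3.69 m > h_ss, the level will fall toward this value.)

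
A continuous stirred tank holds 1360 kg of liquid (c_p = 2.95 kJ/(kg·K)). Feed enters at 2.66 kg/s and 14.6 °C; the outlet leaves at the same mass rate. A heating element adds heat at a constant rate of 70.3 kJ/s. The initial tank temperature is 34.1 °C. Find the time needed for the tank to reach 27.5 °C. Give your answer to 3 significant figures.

503 s

Heat balance on the well-mixed liquid: M c_p dT/dt = ṁ c_p (T_in − T) + 70.3.
τ = M/ṁ = 511.28 s; T_ss = T_in + Q̇/(ṁ c_p) = 23.559 °C.
T(t) = T_ss + (T₀ − T_ss) e^(−t/τ). Set T = 27.5:
e^(−t/τ) = (27.5 − 23.559)/(34.1 − 23.559) = 0.37388
t = −511.28 · ln(0.37388) = 503.00 s.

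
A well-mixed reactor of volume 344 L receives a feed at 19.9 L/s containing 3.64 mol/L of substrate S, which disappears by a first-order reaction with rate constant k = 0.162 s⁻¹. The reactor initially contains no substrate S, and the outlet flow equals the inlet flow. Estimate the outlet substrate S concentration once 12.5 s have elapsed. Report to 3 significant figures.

0.896 mol/L

V dC/dt = Q(C_in − C) − k V C.
dC/dt = (Q/V) C_in − (Q/V + k) C; effective rate a = Q/V + k = 0.057849 + 0.162 = 0.21985 s⁻¹.
C_ss = Q C_in/(Q + kV) = 0.95779 mol/L; C(t) = C_ss + (C₀ − C_ss) e^(−a t).
C(12.5) = 0.95779 + (-0.95779)·e^(−0.21985·12.5) = 0.95779 + (-0.95779)·0.064049 = 0.89645 mol/L.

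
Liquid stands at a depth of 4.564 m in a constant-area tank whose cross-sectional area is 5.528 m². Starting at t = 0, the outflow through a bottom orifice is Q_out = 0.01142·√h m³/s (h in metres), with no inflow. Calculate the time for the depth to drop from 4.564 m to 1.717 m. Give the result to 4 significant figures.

799.7 s

Accumulation of liquid (constant cross-section A): A dh/dt = −0.01142 √h.
This is separable: 2 d(√h)/dt = −0.01142/A, so √h = √h₀ − (0.01142/(2A)) t.
t = 2A(√h₀ − √h)/0.01142 = 2·5.528·(√4.564 − √1.717)/0.01142
  = 11.0560 × (2.13635 − 1.31034) / 0.01142 = 799.680 s.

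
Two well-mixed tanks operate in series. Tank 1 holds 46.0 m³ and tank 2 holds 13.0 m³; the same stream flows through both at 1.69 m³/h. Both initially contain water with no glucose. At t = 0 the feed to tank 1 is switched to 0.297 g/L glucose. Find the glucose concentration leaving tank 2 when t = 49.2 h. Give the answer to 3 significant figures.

0.229 g/L

Time constants: τᵢ = Vᵢ/Q for each well-mixed tank.
τ₁ = 46.0/1.69 = 27.219 h; τ₂ = 13.0/1.69 = 7.6923 h.
Solving the cascade with C₁(0)=C₂(0)=0 gives C₂(t) = C_in[1 − (τ₁ e^(−t/τ₁) − τ₂ e^(−t/τ₂))/(τ₁ − τ₂)].
At t = 49.2: e^(−t/τ₁) = 0.16405, e^(−t/τ₂) = 0.0016682.
C₂ = 0.297·[1 − (27.219·0.16405 − 7.6923·0.0016682)/(19.527)] = 0.297·0.77198 = 0.22928 g/L.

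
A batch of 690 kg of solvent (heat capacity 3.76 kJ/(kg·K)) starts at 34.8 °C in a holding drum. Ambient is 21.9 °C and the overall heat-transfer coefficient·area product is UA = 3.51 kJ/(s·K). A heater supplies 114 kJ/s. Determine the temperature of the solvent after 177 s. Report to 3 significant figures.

39.0 °C

M c_p dT/dt = −UA(T − T_amb) + Q̇.
dT/dt = (T_ss − T)/τ with T_ss = T_amb + Q̇/UA = 21.9 + 114/3.51 = 54.379 °C, τ = M c_p/UA = 690·3.76/3.51 = 739.15 s.
Solution: T(t) = T_ss + (T₀ − T_ss) e^(−t/τ).
T(177) = 54.379 + (-19.579)·0.78705 = 38.969 °C.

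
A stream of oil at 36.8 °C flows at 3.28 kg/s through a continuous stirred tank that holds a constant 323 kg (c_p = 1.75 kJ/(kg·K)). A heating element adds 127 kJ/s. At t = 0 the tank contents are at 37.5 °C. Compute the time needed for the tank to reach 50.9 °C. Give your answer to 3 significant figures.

96.7 s

Energy balance: M c_p dT/dt = ṁ c_p (T_in − T) + 127.
τ = M/ṁ = 98.476 s; T_ss = T_in + Q̇/(ṁ c_p) = 58.925 °C.
T(t) = T_ss + (T₀ − T_ss) e^(−t/τ). Set T = 50.9:
e^(−t/τ) = (50.9 − 58.925)/(37.5 − 58.925) = 0.37458
t = −98.476 · ln(0.37458) = 96.699 s.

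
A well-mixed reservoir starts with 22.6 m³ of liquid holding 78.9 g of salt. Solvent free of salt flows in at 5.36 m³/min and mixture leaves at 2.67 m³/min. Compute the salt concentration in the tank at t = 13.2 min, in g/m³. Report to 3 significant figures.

Let m(t) be the amount of salt. Volume: V(t) = V₀ + (Q_in − Q_out) t = 22.6 + 2.6900 t; V(13.2) = 58.108 m³.
Species balance (pure solvent in): dm/dt = −Q_out · m/V(t).
dm/m = −Q_out dt/(V₀ + 2.6900 t); integrating gives ln(m/m₀) = −(Q_out/(Q_in−Q_out)) ln(V/V₀).
m = m₀ (V₀/V)^(Q_out/(Q_in−Q_out)) = 78.9 × (22.6/58.108)^(0.99257) = 30.903 g.
C = m/V = 30.903/58.108 = 0.53182 g/m³.

0.532 g/m³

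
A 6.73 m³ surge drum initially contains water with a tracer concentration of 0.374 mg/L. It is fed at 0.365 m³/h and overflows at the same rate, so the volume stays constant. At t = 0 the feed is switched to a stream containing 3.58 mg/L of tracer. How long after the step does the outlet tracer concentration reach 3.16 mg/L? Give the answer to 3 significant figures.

Species balance on the tank: V dC/dt = Q(C_in − C), so τ = V/Q = 18.438 h.
C(t) = C_in + (C₀ − C_in) e^(−t/τ). Set C = 3.16 and solve for t:
e^(−t/τ) = (C − C_in)/(C₀ − C_in) = (3.16 − 3.58)/(0.374 − 3.58) = 0.13100
t = −τ ln(…) = 18.438 × 2.0325 = 37.476 h.

37.5 h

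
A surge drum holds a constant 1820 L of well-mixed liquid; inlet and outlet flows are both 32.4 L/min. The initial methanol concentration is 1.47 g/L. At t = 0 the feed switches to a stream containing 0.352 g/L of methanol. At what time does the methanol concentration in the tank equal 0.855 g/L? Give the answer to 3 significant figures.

Transient balance on the dissolved component: V dC/dt = Q(C_in − C), so τ = V/Q = 56.173 min.
C(t) = C_in + (C₀ − C_in) e^(−t/τ). Set C = 0.855 and solve for t:
e^(−t/τ) = (C − C_in)/(C₀ − C_in) = (0.855 − 0.352)/(1.47 − 0.352) = 0.44991
t = −τ ln(…) = 56.173 × 0.79871 = 44.866 min.

44.9 min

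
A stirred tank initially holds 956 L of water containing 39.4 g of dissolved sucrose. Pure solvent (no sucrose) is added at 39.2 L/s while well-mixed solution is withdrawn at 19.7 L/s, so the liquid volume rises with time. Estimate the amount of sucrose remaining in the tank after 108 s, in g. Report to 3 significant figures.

12.2 g

Total volume: dV/dt = Q_in − Q_out = 19.500 L/s, so V(t) = 956 + 19.500 t and V(108) = 3062.0 L.
Species balance (pure solvent in): dm/dt = −Q_out · m/V(t).
Separate: dm/m = −Q_out dt/V(t) ⇒ ln(m/m₀) = −(Q_out/(Q_in−Q_out)) ln(V/V₀).
m = m₀ (V₀/V)^(Q_out/(Q_in−Q_out)) = 39.4 × (956/3062.0)^(1.0103) = 12.155 g.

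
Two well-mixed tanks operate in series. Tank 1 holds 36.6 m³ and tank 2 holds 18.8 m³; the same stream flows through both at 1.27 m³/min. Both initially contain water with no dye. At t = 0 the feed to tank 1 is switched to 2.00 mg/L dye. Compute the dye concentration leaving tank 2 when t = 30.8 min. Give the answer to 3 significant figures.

Species balance on tank i: dCᵢ/dt = (Cᵢ₋₁ − Cᵢ)/τᵢ with τᵢ = Vᵢ/Q.
τ₁ = 36.6/1.27 = 28.819 min; τ₂ = 18.8/1.27 = 14.803 min.
Tank 1: C₁ = C_in(1 − e^(−t/τ₁)). Tank 2 (τ₁ ≠ τ₂): C₂ = C_in[1 − (τ₁ e^(−t/τ₁) − τ₂ e^(−t/τ₂))/(τ₁ − τ₂)].
At t = 30.8: e^(−t/τ₁) = 0.34344, e^(−t/τ₂) = 0.12485.
C₂ = 2.00·[1 − (28.819·0.34344 − 14.803·0.12485)/(14.016)] = 2.00·0.42569 = 0.85138 mg/L.

0.851 mg/L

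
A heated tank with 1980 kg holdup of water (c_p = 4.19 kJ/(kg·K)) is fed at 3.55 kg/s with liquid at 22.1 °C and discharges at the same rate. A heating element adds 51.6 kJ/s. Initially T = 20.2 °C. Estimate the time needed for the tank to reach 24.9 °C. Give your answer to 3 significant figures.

M c_p dT/dt = ṁ c_p (T_in − T) + Q̇.
τ = M/ṁ = 557.75 s; T_ss = T_in + Q̇/(ṁ c_p) = 25.569 °C.
T(t) = T_ss + (T₀ − T_ss) e^(−t/τ). Set T = 24.9:
e^(−t/τ) = (24.9 − 25.569)/(20.2 − 25.569) = 0.12461
t = −557.75 · ln(0.12461) = 1161.6 s.

1160 s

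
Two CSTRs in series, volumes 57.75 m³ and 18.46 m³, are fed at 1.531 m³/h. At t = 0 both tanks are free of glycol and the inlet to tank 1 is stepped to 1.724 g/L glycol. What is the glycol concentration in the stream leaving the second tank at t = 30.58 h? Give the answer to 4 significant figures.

0.6616 g/L

Species balance on tank i: dCᵢ/dt = (Cᵢ₋₁ − Cᵢ)/τᵢ with τᵢ = Vᵢ/Q.
τ₁ = 57.75/1.531 = 37.7204 h; τ₂ = 18.46/1.531 = 12.0575 h.
Solving the cascade with C₁(0)=C₂(0)=0 gives C₂(t) = C_in[1 − (τ₁ e^(−t/τ₁) − τ₂ e^(−t/τ₂))/(τ₁ − τ₂)].
At t = 30.58: e^(−t/τ₁) = 0.444546, e^(−t/τ₂) = 0.0791678.
C₂ = 1.724·[1 − (37.7204·0.444546 − 12.0575·0.0791678)/(25.6630)] = 1.724·0.383784 = 0.661644 g/L.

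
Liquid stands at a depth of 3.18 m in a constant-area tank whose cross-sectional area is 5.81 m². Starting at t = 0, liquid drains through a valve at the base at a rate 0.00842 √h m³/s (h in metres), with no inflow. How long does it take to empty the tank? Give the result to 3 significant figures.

2460 s

Accumulation of liquid (constant cross-section A): A dh/dt = −0.00842 √h.
This is separable: 2 d(√h)/dt = −0.00842/A, so √h = √h₀ − (0.00842/(2A)) t.
Set h = 0: 2√h₀ = (0.00842/A) t_empty ⇒ t_empty = 2A√h₀/0.00842.
t_empty = 2·5.81·√3.18/0.00842 = 11.620·1.7833/0.00842 = 2461.0 s.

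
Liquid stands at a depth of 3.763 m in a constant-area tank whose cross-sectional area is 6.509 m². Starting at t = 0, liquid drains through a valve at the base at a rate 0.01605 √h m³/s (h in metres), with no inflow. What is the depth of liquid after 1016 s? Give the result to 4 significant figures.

0.4723 m

With no inflow, A dh/dt = −0.01605 √h.
Separate and integrate: 2(√h − √h₀) = −(0.01605/A) t.
√h = √3.763 − 0.01605·1016/(2·6.509) = 1.93985 − 1.25263 = 0.687211.
h = 0.687211² = 0.472258 m.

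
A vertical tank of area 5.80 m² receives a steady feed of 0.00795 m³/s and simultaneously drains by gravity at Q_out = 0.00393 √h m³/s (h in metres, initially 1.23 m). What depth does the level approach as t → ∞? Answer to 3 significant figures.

Level balance: A dh/dt = 0.00795 − 0.00393 √h. Setting dh/dt = 0:
Q_in = 0.00393 √h_ss ⇒ √h_ss = 0.00795/0.00393 = 2.0229.
h_ss = 2.0229² = 4.0921 m. (Since h₀ = 1.23 m < h_ss, the level will rise toward this value.)

4.09 m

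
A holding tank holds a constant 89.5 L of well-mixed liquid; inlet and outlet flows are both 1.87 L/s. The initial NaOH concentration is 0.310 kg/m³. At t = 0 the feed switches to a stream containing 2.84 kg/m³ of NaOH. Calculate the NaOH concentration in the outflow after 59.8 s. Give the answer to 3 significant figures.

Mass balance on the solute (V constant): V dC/dt = Q(C_in − C).
Rewrite as dC/dt + C/τ = C_in/τ, τ = V/Q = 47.861 s.
This is linear first-order; C(t) = C_in + (C₀ − C_in) e^(−t/τ).
C(59.8) = 2.84 + (0.310 − 2.84)·e^(−59.8/47.861) = 2.84 + (-2.5300)·0.28666 = 2.1147 kg/m³.

2.11 kg/m³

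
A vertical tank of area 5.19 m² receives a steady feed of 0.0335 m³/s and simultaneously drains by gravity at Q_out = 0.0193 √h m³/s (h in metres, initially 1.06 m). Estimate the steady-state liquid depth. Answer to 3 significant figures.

3.01 m

A dh/dt = Q_in − 0.0193 √h. Steady state requires inflow = outflow:
Q_in = 0.0193 √h_ss ⇒ √h_ss = 0.0335/0.0193 = 1.7358.
h_ss = 1.7358² = 3.0128 m. (Since h₀ = 1.06 m < h_ss, the level will rise toward this value.)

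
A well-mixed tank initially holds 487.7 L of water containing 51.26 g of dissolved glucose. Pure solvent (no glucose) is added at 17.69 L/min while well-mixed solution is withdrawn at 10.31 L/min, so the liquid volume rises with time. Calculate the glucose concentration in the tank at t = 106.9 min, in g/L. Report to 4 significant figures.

Let m(t) be the amount of glucose. Volume: V(t) = V₀ + (Q_in − Q_out) t = 487.7 + 7.38000 t; V(106.9) = 1276.62 L.
No glucose enters, so dm/dt = −Q_out · (m/V).
dm/m = −Q_out dt/(V₀ + 7.38000 t); integrating gives ln(m/m₀) = −(Q_out/(Q_in−Q_out)) ln(V/V₀).
m = m₀ (V₀/V)^(Q_out/(Q_in−Q_out)) = 51.26 × (487.7/1276.62)^(1.39702) = 13.3644 g.
C = m/V = 13.3644/1276.62 = 0.0104686 g/L.

0.01047 g/L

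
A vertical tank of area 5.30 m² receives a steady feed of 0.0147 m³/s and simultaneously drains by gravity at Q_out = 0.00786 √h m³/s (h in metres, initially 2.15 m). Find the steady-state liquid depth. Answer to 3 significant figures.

3.50 m

Level balance: A dh/dt = 0.0147 − 0.00786 √h. Setting dh/dt = 0:
Q_in = 0.00786 √h_ss ⇒ √h_ss = 0.0147/0.00786 = 1.8702.
h_ss = 1.8702² = 3.4978 m. (Since h₀ = 2.15 m < h_ss, the level will rise toward this value.)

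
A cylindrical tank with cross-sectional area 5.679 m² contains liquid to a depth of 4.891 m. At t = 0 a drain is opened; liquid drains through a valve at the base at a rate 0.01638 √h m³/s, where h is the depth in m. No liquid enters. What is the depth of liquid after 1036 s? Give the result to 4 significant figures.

A dh/dt = −Q_out = −0.01638 √h.
This is separable: 2 d(√h)/dt = −0.01638/A, so √h = √h₀ − (0.01638/(2A)) t.
√h = √4.891 − 0.01638·1036/(2·5.679) = 2.21156 − 1.49407 = 0.717488.
h = 0.717488² = 0.514789 m.

0.5148 m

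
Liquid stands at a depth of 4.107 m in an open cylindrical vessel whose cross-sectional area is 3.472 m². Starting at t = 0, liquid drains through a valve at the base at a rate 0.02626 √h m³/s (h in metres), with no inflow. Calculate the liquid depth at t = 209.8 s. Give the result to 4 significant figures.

1.521 m

With no inflow, A dh/dt = −0.02626 √h.
∫ h^(−1/2) dh = −(0.02626/A) ∫ dt, giving 2√h = 2√h₀ − (0.02626/A) t.
√h = √4.107 − 0.02626·209.8/(2·3.472) = 2.02657 − 0.793397 = 1.23318.
h = 1.23318² = 1.52072 m.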